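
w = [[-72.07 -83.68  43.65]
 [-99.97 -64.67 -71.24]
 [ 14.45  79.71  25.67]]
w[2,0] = 14.45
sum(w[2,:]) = 119.83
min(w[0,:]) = -83.68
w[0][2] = 43.65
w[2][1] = 79.71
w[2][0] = 14.45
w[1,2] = -71.24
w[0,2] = 43.65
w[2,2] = 25.67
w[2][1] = 79.71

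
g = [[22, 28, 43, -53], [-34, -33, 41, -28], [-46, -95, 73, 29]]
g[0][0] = 22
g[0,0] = 22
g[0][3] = -53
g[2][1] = -95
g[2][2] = 73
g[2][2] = 73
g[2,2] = 73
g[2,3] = 29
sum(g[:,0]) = -58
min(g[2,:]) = -95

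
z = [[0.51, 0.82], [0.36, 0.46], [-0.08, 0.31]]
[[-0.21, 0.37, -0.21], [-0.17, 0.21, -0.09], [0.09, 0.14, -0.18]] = z @ [[-0.63, 0.01, 0.37],[0.13, 0.44, -0.49]]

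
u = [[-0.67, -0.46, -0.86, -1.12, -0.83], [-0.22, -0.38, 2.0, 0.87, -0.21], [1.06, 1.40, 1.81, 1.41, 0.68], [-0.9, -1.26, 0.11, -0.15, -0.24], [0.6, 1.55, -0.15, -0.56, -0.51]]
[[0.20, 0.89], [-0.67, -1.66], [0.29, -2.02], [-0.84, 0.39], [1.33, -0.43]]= u @ [[0.22,-0.31],[0.58,-0.20],[-0.08,-0.58],[-0.33,-0.58],[-0.21,0.67]]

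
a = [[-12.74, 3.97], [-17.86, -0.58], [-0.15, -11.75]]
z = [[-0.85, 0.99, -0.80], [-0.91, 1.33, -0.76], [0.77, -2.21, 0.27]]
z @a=[[-6.73, 5.45],[-12.05, 4.55],[29.62, 1.17]]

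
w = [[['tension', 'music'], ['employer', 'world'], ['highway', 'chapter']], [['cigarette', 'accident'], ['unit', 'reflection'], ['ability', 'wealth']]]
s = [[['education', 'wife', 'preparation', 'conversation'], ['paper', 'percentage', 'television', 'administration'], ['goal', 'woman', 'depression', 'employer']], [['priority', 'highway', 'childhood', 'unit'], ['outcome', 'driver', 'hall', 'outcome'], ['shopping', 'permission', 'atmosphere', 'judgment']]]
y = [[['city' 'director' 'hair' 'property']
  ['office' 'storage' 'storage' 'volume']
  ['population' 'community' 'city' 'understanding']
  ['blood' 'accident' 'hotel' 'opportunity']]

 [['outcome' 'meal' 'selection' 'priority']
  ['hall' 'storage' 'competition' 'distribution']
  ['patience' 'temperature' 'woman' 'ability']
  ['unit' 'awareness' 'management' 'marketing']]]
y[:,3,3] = ['opportunity', 'marketing']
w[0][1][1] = 'world'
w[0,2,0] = 'highway'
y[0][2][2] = 'city'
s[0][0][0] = 'education'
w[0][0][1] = 'music'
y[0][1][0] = 'office'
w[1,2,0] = 'ability'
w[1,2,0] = 'ability'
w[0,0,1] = 'music'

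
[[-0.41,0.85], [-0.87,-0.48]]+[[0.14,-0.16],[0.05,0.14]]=[[-0.27, 0.69], [-0.82, -0.34]]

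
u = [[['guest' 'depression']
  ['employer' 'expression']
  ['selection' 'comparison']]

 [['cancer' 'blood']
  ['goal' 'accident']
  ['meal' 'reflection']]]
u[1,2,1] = 'reflection'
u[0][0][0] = 'guest'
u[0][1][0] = 'employer'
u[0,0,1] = 'depression'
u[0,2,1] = 'comparison'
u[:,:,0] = [['guest', 'employer', 'selection'], ['cancer', 'goal', 'meal']]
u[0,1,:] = ['employer', 'expression']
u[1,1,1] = 'accident'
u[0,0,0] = 'guest'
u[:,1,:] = [['employer', 'expression'], ['goal', 'accident']]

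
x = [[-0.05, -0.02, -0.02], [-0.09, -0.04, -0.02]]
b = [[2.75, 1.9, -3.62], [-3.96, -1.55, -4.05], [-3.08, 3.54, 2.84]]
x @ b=[[0.0,-0.13,0.21],  [-0.03,-0.18,0.43]]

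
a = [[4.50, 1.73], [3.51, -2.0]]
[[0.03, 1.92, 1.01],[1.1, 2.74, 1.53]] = a@[[0.13, 0.57, 0.31], [-0.32, -0.37, -0.22]]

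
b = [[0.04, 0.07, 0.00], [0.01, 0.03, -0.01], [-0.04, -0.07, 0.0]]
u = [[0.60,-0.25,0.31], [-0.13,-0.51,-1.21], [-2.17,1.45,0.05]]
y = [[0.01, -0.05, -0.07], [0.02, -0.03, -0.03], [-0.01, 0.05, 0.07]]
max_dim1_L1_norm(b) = 0.11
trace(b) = 0.07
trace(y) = 0.05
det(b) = 0.00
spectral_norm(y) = 0.13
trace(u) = 0.14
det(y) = 0.00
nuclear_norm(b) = 0.13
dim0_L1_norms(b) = [0.09, 0.17, 0.01]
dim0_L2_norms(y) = [0.02, 0.08, 0.1]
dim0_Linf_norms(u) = [2.17, 1.45, 1.21]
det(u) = -0.02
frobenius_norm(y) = 0.13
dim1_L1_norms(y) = [0.13, 0.08, 0.13]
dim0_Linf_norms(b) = [0.04, 0.07, 0.01]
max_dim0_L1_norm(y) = 0.17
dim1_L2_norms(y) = [0.09, 0.05, 0.09]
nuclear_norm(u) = 4.05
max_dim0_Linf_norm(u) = 2.17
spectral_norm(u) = 2.69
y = b @ u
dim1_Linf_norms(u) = [0.6, 1.21, 2.17]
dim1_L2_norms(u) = [0.72, 1.32, 2.61]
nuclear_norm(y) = 0.15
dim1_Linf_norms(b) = [0.07, 0.03, 0.07]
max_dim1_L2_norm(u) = 2.61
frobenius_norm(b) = 0.12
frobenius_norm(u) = 3.01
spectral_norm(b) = 0.12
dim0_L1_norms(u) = [2.9, 2.21, 1.57]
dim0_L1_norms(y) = [0.04, 0.13, 0.17]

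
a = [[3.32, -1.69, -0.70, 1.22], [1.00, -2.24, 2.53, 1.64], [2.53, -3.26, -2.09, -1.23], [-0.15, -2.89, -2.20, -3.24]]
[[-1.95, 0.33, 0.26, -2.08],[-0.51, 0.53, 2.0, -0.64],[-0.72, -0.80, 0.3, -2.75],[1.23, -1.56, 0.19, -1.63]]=a@[[-0.4, 0.27, -0.01, -0.32], [-0.05, 0.25, -0.39, 0.43], [0.21, 0.29, 0.47, 0.3], [-0.46, 0.05, -0.03, -0.07]]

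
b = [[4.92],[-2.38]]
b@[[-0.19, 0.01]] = [[-0.93,0.05],[0.45,-0.02]]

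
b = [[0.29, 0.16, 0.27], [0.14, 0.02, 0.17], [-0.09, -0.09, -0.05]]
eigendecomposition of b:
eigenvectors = [[-0.88,  0.76,  -0.71], [-0.28,  -0.09,  0.49], [0.38,  -0.64,  0.5]]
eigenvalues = [0.22, 0.04, -0.01]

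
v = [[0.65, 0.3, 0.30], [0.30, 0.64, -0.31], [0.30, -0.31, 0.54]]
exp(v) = [[2.07, 0.51, 0.48],[0.51, 2.06, -0.5],[0.48, -0.5, 1.87]]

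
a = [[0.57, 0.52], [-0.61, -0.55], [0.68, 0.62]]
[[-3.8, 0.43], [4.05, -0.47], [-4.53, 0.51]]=a@[[-5.51, 1.74], [-1.26, -1.08]]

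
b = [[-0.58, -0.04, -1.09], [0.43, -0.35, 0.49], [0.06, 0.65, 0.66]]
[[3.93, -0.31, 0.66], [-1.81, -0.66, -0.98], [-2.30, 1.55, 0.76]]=b@[[-1.22, -2.62, 1.96], [-0.44, 0.96, 2.76], [-2.94, 1.64, -1.75]]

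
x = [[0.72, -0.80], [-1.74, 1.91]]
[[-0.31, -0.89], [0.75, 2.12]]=x@[[-0.96,0.25], [-0.48,1.34]]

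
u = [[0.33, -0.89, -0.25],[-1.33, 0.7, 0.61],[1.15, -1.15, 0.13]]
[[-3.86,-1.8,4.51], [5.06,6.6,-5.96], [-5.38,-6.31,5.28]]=u @ [[-1.37,-5.09,1.11], [3.46,0.32,-3.82], [1.33,-0.65,-2.96]]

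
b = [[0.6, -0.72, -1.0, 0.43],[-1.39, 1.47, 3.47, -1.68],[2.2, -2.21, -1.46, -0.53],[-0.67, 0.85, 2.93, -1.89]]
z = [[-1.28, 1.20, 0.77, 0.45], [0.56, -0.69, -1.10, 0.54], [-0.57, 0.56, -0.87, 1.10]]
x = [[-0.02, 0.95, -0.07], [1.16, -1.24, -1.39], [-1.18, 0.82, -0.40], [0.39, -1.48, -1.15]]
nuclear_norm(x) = 5.16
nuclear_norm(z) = 4.30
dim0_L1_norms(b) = [4.86, 5.25, 8.86, 4.53]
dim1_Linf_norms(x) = [0.95, 1.39, 1.18, 1.48]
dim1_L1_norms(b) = [2.75, 8.01, 6.4, 6.34]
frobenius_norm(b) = 6.82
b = x @ z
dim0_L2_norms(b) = [2.75, 2.88, 4.87, 2.62]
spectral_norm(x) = 3.05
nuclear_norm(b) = 9.02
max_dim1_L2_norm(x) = 2.19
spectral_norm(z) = 2.34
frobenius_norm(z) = 2.96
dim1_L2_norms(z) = [1.97, 1.51, 1.61]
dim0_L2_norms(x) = [1.7, 2.3, 1.85]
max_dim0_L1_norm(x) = 4.49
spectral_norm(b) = 6.31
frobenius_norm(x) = 3.41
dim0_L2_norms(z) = [1.51, 1.49, 1.6, 1.31]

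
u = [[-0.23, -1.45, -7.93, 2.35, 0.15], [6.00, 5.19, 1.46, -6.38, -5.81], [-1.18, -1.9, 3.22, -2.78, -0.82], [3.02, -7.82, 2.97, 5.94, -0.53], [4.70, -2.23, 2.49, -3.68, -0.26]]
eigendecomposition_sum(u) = [[-1.22+1.53j, -0.48-0.59j, (-1.83+1.26j), (-0.21-0.78j), (-0.1-0.87j)],[(2.31+1.75j), (-0.86+0.73j), 1.94+2.66j, -1.16+0.34j, (-1.29+0.17j)],[(0.33+1.53j), (-0.61-0j), (-0.14+1.77j), -0.59-0.26j, (-0.59-0.38j)],[1.61+1.23j, -0.60+0.51j, (1.35+1.87j), -0.81+0.24j, -0.90+0.12j],[2.12+1.71j, -0.83+0.67j, (1.75+2.56j), (-1.1+0.29j), -1.22+0.13j]] + [[-1.22-1.53j, (-0.48+0.59j), (-1.83-1.26j), (-0.21+0.78j), -0.10+0.87j], [(2.31-1.75j), (-0.86-0.73j), (1.94-2.66j), -1.16-0.34j, (-1.29-0.17j)], [0.33-1.53j, -0.61+0.00j, -0.14-1.77j, (-0.59+0.26j), -0.59+0.38j], [1.61-1.23j, -0.60-0.51j, 1.35-1.87j, (-0.81-0.24j), -0.90-0.12j], [2.12-1.71j, (-0.83-0.67j), (1.75-2.56j), (-1.1-0.29j), (-1.22-0.13j)]] + [[(-1.28+0j),-5.62+0.00j,(2.25+0j),3.29-0.00j,2.52-0.00j], [(1.62-0j),7.11-0.00j,(-2.85-0j),(-4.17+0j),(-3.19+0j)], [(0.74-0j),(3.24-0j),(-1.3-0j),(-1.9+0j),-1.45+0.00j], [-2.74+0.00j,(-12.05+0j),(4.83+0j),7.06-0.00j,(5.4-0j)], [0.20-0.00j,0.89-0.00j,(-0.36-0j),(-0.52+0j),-0.40+0.00j]] + [[(3.36-0j),(6.1-0j),-6.17-0.00j,0.10-0.00j,(-3.82-0j)], [-0.21+0.00j,(-0.37+0j),0.38+0.00j,(-0.01+0j),0.23+0.00j], [(-2.49+0j),(-4.53+0j),(4.58+0j),-0.07+0.00j,(2.83+0j)], [(2.62-0j),(4.76-0j),(-4.81-0j),(0.07-0j),-2.98-0.00j], [(0.05-0j),(0.09-0j),(-0.09-0j),-0j,(-0.06-0j)]] + [[(0.12+0j), (-0.97-0j), (-0.36+0j), -0.61-0.00j, (1.64-0j)], [-0.02-0.00j, 0.17+0.00j, 0.06-0.00j, 0.10+0.00j, -0.28+0.00j], [(-0.08-0j), (0.61+0j), 0.22-0.00j, (0.38+0j), (-1.03+0j)], [(-0.09-0j), (0.68+0j), (0.25-0j), 0.43+0.00j, (-1.15+0j)], [0.20+0.00j, (-1.55-0j), -0.57+0.00j, (-0.97-0j), (2.62-0j)]]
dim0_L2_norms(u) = [8.29, 9.94, 9.51, 10.14, 5.9]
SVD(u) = [[-0.31, 0.43, 0.71, 0.37, -0.29], [0.80, -0.08, 0.45, -0.31, -0.25], [0.11, -0.25, -0.35, 0.46, -0.77], [-0.45, -0.75, 0.35, -0.31, -0.16], [0.25, -0.44, 0.22, 0.68, 0.49]] @ diag([14.101821592704653, 10.960448761616872, 7.382758694995115, 3.949712353061839, 2.5135904779905616]) @ [[0.32,  0.52,  0.23,  -0.69,  -0.33], [-0.42,  0.57,  -0.69,  -0.05,  0.11], [0.68,  -0.17,  -0.62,  0.14,  -0.33], [-0.06,  -0.53,  -0.28,  -0.70,  0.37], [0.5,  0.31,  0.07,  0.12,  0.79]]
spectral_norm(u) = 14.10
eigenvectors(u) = [[0.01-0.38j,(0.01+0.38j),(0.36+0j),0.68+0.00j,0.47+0.00j],[-0.57+0.00j,-0.57-0.00j,(-0.46+0j),-0.04+0.00j,-0.08+0.00j],[(-0.23-0.2j),(-0.23+0.2j),-0.21+0.00j,-0.51+0.00j,-0.30+0.00j],[-0.40-0.00j,(-0.4+0j),0.78+0.00j,(0.53+0j),(-0.33+0j)],[(-0.53-0.01j),(-0.53+0.01j),-0.06+0.00j,(0.01+0j),(0.76+0j)]]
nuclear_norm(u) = 38.91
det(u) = 11328.76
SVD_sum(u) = [[-1.39, -2.22, -0.99, 2.95, 1.4], [3.62, 5.80, 2.58, -7.69, -3.65], [0.50, 0.80, 0.36, -1.06, -0.50], [-2.03, -3.25, -1.44, 4.31, 2.05], [1.14, 1.83, 0.81, -2.43, -1.15]] + [[-1.96, 2.66, -3.24, -0.25, 0.53],[0.37, -0.51, 0.62, 0.05, -0.10],[1.16, -1.58, 1.92, 0.15, -0.32],[3.43, -4.66, 5.68, 0.44, -0.93],[2.02, -2.74, 3.34, 0.26, -0.55]] + [[3.57, -0.89, -3.23, 0.76, -1.75], [2.25, -0.56, -2.04, 0.48, -1.1], [-1.76, 0.44, 1.59, -0.37, 0.86], [1.75, -0.44, -1.59, 0.37, -0.86], [1.08, -0.27, -0.98, 0.23, -0.53]] + [[-0.09,-0.77,-0.41,-1.02,0.54],[0.07,0.65,0.35,0.86,-0.46],[-0.11,-0.96,-0.52,-1.27,0.68],[0.07,0.65,0.35,0.86,-0.46],[-0.16,-1.43,-0.76,-1.88,1.00]] + [[-0.37, -0.22, -0.05, -0.08, -0.58], [-0.32, -0.19, -0.04, -0.07, -0.50], [-0.98, -0.6, -0.14, -0.23, -1.54], [-0.21, -0.13, -0.03, -0.05, -0.33], [0.62, 0.38, 0.09, 0.14, 0.97]]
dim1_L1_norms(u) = [12.11, 24.84, 9.9, 20.28, 13.36]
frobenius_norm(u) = 19.89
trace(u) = 13.86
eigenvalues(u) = [(-4.25+4.4j), (-4.25-4.4j), (11.2+0j), (7.59+0j), (3.56+0j)]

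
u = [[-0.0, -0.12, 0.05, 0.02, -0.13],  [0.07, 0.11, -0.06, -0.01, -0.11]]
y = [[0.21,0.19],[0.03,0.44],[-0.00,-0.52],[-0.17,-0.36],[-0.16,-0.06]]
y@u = [[0.01, -0.00, -0.0, 0.00, -0.05],[0.03, 0.04, -0.02, -0.00, -0.05],[-0.04, -0.06, 0.03, 0.01, 0.06],[-0.03, -0.02, 0.01, 0.0, 0.06],[-0.00, 0.01, -0.0, -0.00, 0.03]]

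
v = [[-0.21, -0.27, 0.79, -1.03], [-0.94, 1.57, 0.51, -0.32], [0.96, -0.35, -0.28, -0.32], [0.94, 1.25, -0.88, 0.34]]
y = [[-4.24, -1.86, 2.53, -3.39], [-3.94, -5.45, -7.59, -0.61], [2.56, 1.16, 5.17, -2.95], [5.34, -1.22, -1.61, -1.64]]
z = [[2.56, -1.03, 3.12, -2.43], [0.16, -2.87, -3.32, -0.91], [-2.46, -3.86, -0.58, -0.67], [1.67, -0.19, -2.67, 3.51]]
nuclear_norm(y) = 24.56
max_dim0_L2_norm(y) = 9.66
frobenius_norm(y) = 14.87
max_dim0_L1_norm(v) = 3.44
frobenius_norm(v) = 3.17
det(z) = -238.29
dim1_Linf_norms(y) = [4.24, 7.59, 5.17, 5.34]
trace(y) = -6.16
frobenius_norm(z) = 9.35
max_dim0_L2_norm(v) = 2.05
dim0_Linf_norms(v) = [0.96, 1.57, 0.88, 1.03]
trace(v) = 1.42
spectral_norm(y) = 11.64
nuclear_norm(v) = 5.31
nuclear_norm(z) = 17.36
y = v @ z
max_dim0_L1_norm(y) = 16.9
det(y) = 1.68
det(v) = -0.01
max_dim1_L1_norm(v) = 3.41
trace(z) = 2.62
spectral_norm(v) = 2.12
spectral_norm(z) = 6.34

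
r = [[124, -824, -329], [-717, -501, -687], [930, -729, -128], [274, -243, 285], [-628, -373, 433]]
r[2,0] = 930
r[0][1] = -824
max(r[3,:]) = 285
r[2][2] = -128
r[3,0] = 274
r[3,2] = 285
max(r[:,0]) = 930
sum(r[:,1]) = -2670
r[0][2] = -329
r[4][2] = 433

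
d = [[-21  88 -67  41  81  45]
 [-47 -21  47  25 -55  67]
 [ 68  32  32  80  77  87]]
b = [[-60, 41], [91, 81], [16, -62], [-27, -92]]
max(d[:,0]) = 68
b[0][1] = 41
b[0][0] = -60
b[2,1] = -62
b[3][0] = -27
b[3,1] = -92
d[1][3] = 25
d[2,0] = 68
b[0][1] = 41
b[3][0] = -27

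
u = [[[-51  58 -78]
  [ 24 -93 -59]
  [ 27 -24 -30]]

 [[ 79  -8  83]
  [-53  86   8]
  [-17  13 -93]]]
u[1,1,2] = 8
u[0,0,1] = 58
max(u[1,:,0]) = 79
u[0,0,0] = -51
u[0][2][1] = -24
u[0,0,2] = -78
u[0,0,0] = -51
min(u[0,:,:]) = -93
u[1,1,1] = 86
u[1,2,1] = 13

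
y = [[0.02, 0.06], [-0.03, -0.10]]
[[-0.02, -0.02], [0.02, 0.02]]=y@ [[-1.66, -2.43],[0.30, 0.56]]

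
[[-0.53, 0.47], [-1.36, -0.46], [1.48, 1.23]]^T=[[-0.53, -1.36, 1.48], [0.47, -0.46, 1.23]]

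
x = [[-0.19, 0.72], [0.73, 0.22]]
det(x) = -0.567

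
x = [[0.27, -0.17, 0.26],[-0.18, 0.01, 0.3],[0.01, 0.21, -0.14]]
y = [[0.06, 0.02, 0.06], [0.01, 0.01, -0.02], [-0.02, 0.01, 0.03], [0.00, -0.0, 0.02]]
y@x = [[0.01, 0.00, 0.01], [0.0, -0.01, 0.01], [-0.01, 0.01, -0.01], [0.0, 0.0, -0.00]]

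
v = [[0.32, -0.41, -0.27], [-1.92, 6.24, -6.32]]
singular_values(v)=[9.09, 0.56]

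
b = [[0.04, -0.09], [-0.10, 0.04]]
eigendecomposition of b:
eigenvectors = [[0.69, 0.69], [-0.73, 0.73]]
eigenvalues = [0.13, -0.05]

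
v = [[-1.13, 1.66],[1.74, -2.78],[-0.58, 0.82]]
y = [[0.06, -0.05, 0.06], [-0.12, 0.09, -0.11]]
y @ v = [[-0.19, 0.29], [0.36, -0.54]]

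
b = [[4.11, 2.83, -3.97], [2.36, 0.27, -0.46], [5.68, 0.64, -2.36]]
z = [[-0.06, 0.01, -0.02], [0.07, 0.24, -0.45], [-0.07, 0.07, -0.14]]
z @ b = [[-0.34, -0.18, 0.28], [-1.70, -0.03, 0.67], [-0.92, -0.27, 0.58]]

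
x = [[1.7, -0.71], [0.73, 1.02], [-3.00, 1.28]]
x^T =[[1.70,0.73,-3.00], [-0.71,1.02,1.28]]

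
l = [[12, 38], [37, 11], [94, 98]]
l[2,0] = 94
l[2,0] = 94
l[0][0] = 12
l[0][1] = 38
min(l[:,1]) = 11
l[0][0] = 12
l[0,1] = 38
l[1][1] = 11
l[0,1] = 38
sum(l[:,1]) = 147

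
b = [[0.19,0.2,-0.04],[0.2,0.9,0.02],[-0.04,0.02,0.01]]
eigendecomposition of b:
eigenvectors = [[-0.25, -0.92, 0.28],[-0.97, 0.24, -0.08],[-0.01, 0.30, 0.96]]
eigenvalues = [0.95, 0.15, -0.0]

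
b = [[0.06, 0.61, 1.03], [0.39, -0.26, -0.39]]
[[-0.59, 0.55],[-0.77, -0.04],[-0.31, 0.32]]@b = [[0.18, -0.5, -0.82], [-0.06, -0.46, -0.78], [0.11, -0.27, -0.44]]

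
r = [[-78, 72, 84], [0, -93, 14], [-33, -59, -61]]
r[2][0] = -33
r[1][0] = 0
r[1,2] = 14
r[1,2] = 14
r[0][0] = -78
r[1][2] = 14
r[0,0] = -78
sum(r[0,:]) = 78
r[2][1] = -59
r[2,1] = -59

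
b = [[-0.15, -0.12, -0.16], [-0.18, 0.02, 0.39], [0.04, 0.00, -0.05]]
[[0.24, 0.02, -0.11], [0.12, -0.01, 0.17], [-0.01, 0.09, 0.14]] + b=[[0.09,-0.10,-0.27], [-0.06,0.01,0.56], [0.03,0.09,0.09]]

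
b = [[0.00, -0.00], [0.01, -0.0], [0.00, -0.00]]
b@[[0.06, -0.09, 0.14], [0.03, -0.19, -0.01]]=[[0.00, 0.00, 0.0], [0.00, -0.0, 0.0], [0.0, 0.00, 0.00]]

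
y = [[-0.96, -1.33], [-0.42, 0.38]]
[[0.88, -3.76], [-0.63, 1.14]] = y @ [[0.54, -0.09], [-1.05, 2.89]]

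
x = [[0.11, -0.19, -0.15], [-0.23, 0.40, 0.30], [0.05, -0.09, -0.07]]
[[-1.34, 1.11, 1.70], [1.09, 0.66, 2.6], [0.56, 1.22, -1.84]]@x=[[-0.32, 0.55, 0.42], [0.1, -0.18, -0.15], [-0.31, 0.55, 0.41]]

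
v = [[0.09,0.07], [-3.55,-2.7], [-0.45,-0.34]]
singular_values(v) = [4.5, 0.0]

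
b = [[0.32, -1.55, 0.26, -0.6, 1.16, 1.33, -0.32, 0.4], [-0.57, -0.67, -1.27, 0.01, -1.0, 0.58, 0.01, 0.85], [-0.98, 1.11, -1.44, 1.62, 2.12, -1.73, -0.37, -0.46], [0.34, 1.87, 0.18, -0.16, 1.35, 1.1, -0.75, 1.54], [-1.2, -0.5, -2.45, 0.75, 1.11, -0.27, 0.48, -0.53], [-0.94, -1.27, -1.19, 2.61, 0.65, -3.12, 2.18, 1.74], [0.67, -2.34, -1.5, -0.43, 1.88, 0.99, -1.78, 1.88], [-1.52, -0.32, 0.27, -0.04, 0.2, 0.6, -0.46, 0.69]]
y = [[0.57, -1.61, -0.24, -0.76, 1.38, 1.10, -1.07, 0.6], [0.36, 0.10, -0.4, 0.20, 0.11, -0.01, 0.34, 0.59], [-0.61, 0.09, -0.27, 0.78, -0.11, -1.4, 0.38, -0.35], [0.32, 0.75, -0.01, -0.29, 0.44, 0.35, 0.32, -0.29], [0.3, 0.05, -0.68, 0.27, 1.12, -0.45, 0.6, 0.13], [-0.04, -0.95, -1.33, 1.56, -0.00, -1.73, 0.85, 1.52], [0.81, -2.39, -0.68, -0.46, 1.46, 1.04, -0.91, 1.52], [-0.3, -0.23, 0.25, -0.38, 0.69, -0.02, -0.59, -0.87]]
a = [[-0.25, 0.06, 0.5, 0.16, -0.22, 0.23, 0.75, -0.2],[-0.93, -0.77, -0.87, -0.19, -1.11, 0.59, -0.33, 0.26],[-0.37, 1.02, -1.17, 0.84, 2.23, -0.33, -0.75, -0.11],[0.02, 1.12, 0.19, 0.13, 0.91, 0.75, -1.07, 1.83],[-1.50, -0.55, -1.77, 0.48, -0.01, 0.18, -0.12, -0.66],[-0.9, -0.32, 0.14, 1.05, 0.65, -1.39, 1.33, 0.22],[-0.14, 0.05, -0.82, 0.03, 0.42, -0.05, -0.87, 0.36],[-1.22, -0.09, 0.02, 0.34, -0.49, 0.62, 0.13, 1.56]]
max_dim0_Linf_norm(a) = 2.23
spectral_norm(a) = 3.66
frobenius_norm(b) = 9.85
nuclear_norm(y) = 11.97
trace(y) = -2.28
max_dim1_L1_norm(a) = 6.82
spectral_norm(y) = 4.73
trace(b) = -5.05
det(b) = -249.61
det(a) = -0.00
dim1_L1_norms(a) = [2.37, 5.05, 6.82, 6.02, 5.27, 6.0, 2.74, 4.47]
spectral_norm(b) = 6.33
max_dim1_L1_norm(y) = 9.27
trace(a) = -2.77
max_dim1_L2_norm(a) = 2.98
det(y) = -0.00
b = y + a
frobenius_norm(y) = 6.52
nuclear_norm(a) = 13.39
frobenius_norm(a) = 6.34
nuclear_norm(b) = 23.21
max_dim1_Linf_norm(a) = 2.23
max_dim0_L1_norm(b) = 9.72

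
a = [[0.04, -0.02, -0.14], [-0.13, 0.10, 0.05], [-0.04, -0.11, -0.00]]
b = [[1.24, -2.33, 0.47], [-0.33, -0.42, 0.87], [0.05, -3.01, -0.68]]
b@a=[[0.33,-0.31,-0.29], [0.01,-0.13,0.03], [0.42,-0.23,-0.16]]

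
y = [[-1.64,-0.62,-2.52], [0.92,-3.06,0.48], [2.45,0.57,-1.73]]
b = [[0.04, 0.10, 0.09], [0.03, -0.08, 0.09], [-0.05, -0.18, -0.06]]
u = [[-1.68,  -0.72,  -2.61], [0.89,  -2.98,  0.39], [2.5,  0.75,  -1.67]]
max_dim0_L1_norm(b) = 0.36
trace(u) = -6.33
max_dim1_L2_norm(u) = 3.19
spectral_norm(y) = 3.31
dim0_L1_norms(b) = [0.12, 0.36, 0.24]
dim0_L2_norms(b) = [0.07, 0.22, 0.14]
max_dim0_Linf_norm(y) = 3.06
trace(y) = -6.43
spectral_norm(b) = 0.24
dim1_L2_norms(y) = [3.07, 3.23, 3.05]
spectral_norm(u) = 3.23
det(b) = -0.00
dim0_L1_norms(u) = [5.07, 4.45, 4.67]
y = u + b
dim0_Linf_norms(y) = [2.45, 3.06, 2.52]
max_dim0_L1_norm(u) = 5.07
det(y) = -30.16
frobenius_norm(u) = 5.44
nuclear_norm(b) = 0.38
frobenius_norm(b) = 0.27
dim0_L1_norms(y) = [5.01, 4.25, 4.73]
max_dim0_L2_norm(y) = 3.17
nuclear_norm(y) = 9.35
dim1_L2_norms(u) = [3.19, 3.13, 3.1]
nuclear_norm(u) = 9.41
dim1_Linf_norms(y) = [2.52, 3.06, 2.45]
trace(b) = -0.10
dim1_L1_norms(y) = [4.78, 4.46, 4.75]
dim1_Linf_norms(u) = [2.61, 2.98, 2.5]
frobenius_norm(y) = 5.40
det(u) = -30.83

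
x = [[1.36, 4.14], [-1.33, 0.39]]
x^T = [[1.36, -1.33], [4.14, 0.39]]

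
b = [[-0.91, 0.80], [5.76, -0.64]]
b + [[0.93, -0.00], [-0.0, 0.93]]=[[0.02, 0.8], [5.76, 0.29]]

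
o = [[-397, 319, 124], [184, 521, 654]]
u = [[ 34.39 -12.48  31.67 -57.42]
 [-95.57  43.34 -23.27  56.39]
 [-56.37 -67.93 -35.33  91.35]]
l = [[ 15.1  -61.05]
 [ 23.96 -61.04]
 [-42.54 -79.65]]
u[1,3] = 56.39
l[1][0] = 23.96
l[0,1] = -61.05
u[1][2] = -23.27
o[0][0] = -397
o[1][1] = 521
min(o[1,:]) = 184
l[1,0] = 23.96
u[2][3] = 91.35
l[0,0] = 15.1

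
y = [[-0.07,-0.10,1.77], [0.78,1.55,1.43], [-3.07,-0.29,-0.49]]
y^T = [[-0.07, 0.78, -3.07],[-0.10, 1.55, -0.29],[1.77, 1.43, -0.49]]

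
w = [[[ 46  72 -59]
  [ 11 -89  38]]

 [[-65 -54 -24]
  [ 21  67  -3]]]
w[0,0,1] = 72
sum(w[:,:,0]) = 13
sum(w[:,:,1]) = -4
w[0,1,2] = 38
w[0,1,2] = 38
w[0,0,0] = 46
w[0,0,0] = 46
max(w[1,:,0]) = 21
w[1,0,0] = -65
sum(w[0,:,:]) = 19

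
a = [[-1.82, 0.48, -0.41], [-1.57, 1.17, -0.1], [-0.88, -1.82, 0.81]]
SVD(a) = [[-0.68, 0.22, -0.7],[-0.72, -0.04, 0.69],[0.13, 0.97, 0.19]] @ diag([2.6979043275266172, 2.2056735537188414, 0.39232182444830827]) @ [[0.84, -0.52, 0.17], [-0.55, -0.78, 0.32], [0.03, 0.36, 0.93]]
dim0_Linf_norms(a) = [1.82, 1.82, 0.81]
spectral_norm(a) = 2.70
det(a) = -2.33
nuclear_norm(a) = 5.30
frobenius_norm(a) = 3.51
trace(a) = 0.16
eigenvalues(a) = [(-1.85+0j), (1+0.51j), (1-0.51j)]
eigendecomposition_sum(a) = [[(-1.73+0j), (0.12+0j), (-0.26+0j)], [(-0.94+0j), 0.06+0.00j, -0.14+0.00j], [-1.21+0.00j, (0.08+0j), -0.18+0.00j]] + [[(-0.05+0.17j), (0.18-0.28j), (-0.07-0.03j)], [(-0.32-0.01j), 0.55+0.19j, (0.02-0.14j)], [0.17-1.15j, (-0.95+1.94j), 0.50+0.14j]] + [[-0.05-0.17j, (0.18+0.28j), (-0.07+0.03j)], [(-0.32+0.01j), (0.55-0.19j), 0.02+0.14j], [0.17+1.15j, -0.95-1.94j, 0.50-0.14j]]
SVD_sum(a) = [[-1.54,0.96,-0.31], [-1.62,1.01,-0.33], [0.29,-0.18,0.06]] + [[-0.27, -0.38, 0.16], [0.04, 0.06, -0.03], [-1.17, -1.67, 0.68]] + [[-0.01, -0.1, -0.25],[0.01, 0.10, 0.25],[0.0, 0.03, 0.07]]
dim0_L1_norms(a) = [4.27, 3.47, 1.32]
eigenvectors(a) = [[0.75+0.00j, 0.15+0.02j, 0.15-0.02j],[(0.41+0j), 0.03+0.26j, (0.03-0.26j)],[0.53+0.00j, -0.95+0.00j, -0.95-0.00j]]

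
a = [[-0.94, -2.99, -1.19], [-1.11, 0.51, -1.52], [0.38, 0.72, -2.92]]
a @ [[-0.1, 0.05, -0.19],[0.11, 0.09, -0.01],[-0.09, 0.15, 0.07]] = [[-0.13, -0.49, 0.13],  [0.3, -0.24, 0.10],  [0.3, -0.35, -0.28]]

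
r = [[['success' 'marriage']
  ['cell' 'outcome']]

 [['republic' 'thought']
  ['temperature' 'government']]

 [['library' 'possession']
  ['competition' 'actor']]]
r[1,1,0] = 'temperature'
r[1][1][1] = 'government'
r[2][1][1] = 'actor'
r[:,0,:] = [['success', 'marriage'], ['republic', 'thought'], ['library', 'possession']]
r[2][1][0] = 'competition'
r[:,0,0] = ['success', 'republic', 'library']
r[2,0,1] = 'possession'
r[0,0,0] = 'success'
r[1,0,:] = ['republic', 'thought']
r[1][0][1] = 'thought'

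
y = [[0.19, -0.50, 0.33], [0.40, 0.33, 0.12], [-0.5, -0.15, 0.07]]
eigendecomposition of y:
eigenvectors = [[-0.69+0.00j,-0.69-0.00j,(-0.38+0j)], [(-0.01+0.45j),(-0.01-0.45j),(0.52+0j)], [-0.00-0.57j,(-0+0.57j),0.76+0.00j]]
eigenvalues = [(0.19+0.61j), (0.19-0.61j), (0.22+0j)]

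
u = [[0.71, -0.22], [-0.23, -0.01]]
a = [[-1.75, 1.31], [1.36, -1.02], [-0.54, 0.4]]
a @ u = [[-1.54, 0.37],  [1.2, -0.29],  [-0.48, 0.11]]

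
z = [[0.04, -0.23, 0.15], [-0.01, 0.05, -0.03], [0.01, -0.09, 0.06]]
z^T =[[0.04,-0.01,0.01], [-0.23,0.05,-0.09], [0.15,-0.03,0.06]]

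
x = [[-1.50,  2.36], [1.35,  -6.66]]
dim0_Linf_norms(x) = [1.5, 6.66]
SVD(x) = [[-0.36, 0.93],[0.93, 0.36]] @ diag([7.288778839621578, 0.9334897037914863]) @ [[0.25, -0.97], [-0.97, -0.25]]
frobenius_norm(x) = 7.35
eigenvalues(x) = [-0.94, -7.22]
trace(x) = -8.16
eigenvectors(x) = [[0.97, -0.38], [0.23, 0.92]]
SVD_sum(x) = [[-0.66,2.58], [1.68,-6.58]] + [[-0.84, -0.22], [-0.33, -0.08]]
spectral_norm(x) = 7.29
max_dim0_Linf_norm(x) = 6.66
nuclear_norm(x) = 8.22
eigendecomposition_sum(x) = [[-0.86, -0.35], [-0.20, -0.08]] + [[-0.64,2.71], [1.55,-6.58]]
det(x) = 6.80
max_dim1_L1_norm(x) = 8.01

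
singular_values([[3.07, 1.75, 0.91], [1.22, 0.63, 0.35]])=[3.91, 0.05]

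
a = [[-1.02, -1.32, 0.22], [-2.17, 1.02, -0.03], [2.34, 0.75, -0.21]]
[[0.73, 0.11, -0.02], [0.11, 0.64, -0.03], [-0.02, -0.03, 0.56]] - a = [[1.75,  1.43,  -0.24],  [2.28,  -0.38,  0.00],  [-2.36,  -0.78,  0.77]]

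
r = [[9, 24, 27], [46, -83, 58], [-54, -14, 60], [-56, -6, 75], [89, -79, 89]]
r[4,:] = [89, -79, 89]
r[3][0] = -56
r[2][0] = -54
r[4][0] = 89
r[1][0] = 46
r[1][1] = -83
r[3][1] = -6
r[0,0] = 9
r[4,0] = 89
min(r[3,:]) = -56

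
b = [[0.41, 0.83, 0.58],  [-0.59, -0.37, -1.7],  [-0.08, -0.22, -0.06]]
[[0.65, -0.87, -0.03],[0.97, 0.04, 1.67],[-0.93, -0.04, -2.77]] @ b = [[0.78, 0.87, 1.86],[0.24, 0.42, 0.39],[-0.14, -0.15, -0.31]]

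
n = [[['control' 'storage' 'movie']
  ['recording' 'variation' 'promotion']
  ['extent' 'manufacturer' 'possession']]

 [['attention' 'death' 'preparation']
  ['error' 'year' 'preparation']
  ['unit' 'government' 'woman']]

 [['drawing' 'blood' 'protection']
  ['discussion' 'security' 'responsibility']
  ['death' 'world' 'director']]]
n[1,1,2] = 'preparation'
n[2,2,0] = 'death'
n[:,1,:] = [['recording', 'variation', 'promotion'], ['error', 'year', 'preparation'], ['discussion', 'security', 'responsibility']]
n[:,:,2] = [['movie', 'promotion', 'possession'], ['preparation', 'preparation', 'woman'], ['protection', 'responsibility', 'director']]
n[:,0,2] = ['movie', 'preparation', 'protection']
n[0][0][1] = 'storage'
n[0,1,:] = ['recording', 'variation', 'promotion']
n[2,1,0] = 'discussion'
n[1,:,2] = ['preparation', 'preparation', 'woman']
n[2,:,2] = ['protection', 'responsibility', 'director']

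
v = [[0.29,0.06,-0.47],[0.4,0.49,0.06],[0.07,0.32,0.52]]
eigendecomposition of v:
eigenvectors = [[(-0.7+0j), (-0.37+0.42j), (-0.37-0.42j)], [0.64+0.00j, 0.30+0.49j, 0.30-0.49j], [-0.31+0.00j, 0.59+0.00j, (0.59-0j)]]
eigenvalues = [(0.02+0j), (0.64+0.32j), (0.64-0.32j)]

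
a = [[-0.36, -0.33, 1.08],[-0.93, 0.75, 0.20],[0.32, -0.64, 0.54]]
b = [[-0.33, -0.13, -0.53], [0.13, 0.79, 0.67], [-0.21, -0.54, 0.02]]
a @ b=[[-0.15, -0.80, -0.01], [0.36, 0.61, 1.00], [-0.3, -0.84, -0.59]]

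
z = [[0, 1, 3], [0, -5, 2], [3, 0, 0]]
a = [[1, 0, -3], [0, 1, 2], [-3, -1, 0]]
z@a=[[-9, -2, 2], [-6, -7, -10], [3, 0, -9]]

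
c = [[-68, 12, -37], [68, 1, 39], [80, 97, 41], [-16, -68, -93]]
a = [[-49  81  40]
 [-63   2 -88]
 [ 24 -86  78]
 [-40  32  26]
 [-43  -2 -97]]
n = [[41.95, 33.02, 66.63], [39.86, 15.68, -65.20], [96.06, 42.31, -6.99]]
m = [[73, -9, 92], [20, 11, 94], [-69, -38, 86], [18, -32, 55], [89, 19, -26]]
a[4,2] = -97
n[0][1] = 33.02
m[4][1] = 19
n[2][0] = 96.06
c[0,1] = 12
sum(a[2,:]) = 16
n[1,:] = [39.86, 15.68, -65.2]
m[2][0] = -69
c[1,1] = 1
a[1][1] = 2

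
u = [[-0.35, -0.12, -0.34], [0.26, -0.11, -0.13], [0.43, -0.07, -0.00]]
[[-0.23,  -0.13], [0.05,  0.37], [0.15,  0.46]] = u @ [[0.55, 0.99], [1.23, -0.43], [-0.32, -0.49]]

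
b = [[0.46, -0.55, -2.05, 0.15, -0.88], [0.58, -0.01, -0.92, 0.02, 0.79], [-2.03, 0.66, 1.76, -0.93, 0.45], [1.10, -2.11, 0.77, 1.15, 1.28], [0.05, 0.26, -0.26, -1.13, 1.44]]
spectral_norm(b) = 3.80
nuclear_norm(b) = 10.13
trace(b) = 4.80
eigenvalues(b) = [(2.48+0.85j), (2.48-0.85j), (0.32+1.12j), (0.32-1.12j), (-0.79+0j)]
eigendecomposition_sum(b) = [[0.63-0.56j, (-0.31+1.01j), (-0.78+0.15j), (0.33-0.81j), (-0.27+0.53j)], [(0.12-0.69j), 0.32+0.82j, -0.43+0.50j, -0.21-0.70j, 0.10+0.49j], [(-0.79+0.81j), 0.31-1.38j, (1.02-0.28j), -0.35+1.12j, 0.31-0.73j], [(-0.07+0.47j), (-0.24-0.54j), 0.28-0.35j, 0.16+0.46j, -0.08-0.32j], [(-0.25-0.71j), 0.73+0.59j, (-0.14+0.69j), (-0.56-0.54j), 0.34+0.40j]] + [[0.63+0.56j, (-0.31-1.01j), (-0.78-0.15j), (0.33+0.81j), -0.27-0.53j], [0.12+0.69j, 0.32-0.82j, (-0.43-0.5j), -0.21+0.70j, 0.10-0.49j], [(-0.79-0.81j), (0.31+1.38j), 1.02+0.28j, -0.35-1.12j, (0.31+0.73j)], [-0.07-0.47j, (-0.24+0.54j), 0.28+0.35j, (0.16-0.46j), -0.08+0.32j], [(-0.25+0.71j), (0.73-0.59j), (-0.14-0.69j), -0.56+0.54j, 0.34-0.40j]] + [[(-0.16+0.09j), (0.2-0.32j), (-0.02-0.03j), -0.19-0.07j, (-0.21+0.17j)], [0.21-0.09j, (-0.3+0.38j), 0.02+0.04j, (0.23+0.11j), (0.29-0.18j)], [-0.08+0.02j, 0.12-0.11j, (-0-0.01j), -0.07-0.05j, (-0.11+0.05j)], [(0.51-0.01j), (-0.89+0.55j), 0.00+0.09j, 0.39+0.40j, 0.74-0.16j], [0.22+0.23j, -0.63-0.18j, (-0.04+0.04j), (-0.02+0.35j), (0.39+0.27j)]] + [[-0.16-0.09j,(0.2+0.32j),(-0.02+0.03j),(-0.19+0.07j),-0.21-0.17j], [0.21+0.09j,-0.30-0.38j,0.02-0.04j,0.23-0.11j,(0.29+0.18j)], [(-0.08-0.02j),(0.12+0.11j),(-0+0.01j),(-0.07+0.05j),(-0.11-0.05j)], [(0.51+0.01j),(-0.89-0.55j),-0.09j,(0.39-0.4j),(0.74+0.16j)], [0.22-0.23j,-0.63+0.18j,(-0.04-0.04j),-0.02-0.35j,0.39-0.27j]] + [[(-0.49-0j),-0.33-0.00j,(-0.46+0j),-0.13-0.00j,0.09+0.00j],[-0.10-0.00j,-0.06-0.00j,(-0.09+0j),-0.03-0.00j,0.02+0.00j],[(-0.3-0j),-0.20-0.00j,(-0.28+0j),(-0.08-0j),0.05+0.00j],[0.22+0.00j,0.15+0.00j,0.21-0.00j,(0.06+0j),-0.04-0.00j],[(0.1+0j),0.07+0.00j,0.09-0.00j,(0.03+0j),-0.02-0.00j]]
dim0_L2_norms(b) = [2.43, 2.29, 2.97, 1.87, 2.3]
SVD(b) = [[-0.48, 0.44, 0.01, 0.76, 0.02], [-0.22, -0.0, 0.49, -0.13, -0.84], [0.76, -0.14, -0.02, 0.56, -0.29], [-0.37, -0.88, -0.08, 0.28, 0.01], [0.11, -0.09, 0.87, 0.09, 0.46]] @ diag([3.795411799622126, 3.032010037210399, 2.058042908584455, 0.8882244193788056, 0.3518254862697452]) @ [[-0.60, 0.41, 0.58, -0.35, 0.07],[-0.16, 0.5, -0.6, -0.24, -0.56],[0.14, 0.18, -0.38, -0.51, 0.74],[-0.63, -0.69, -0.29, -0.22, -0.02],[0.45, -0.28, 0.28, -0.72, -0.36]]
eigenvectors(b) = [[(-0.46-0.04j), -0.46+0.04j, (-0.24+0.12j), (-0.24-0.12j), (-0.77+0j)], [-0.32+0.22j, (-0.32-0.22j), (0.32-0.12j), 0.32+0.12j, -0.15+0.00j], [0.62+0.00j, (0.62-0j), -0.12+0.02j, (-0.12-0.02j), (-0.47+0j)], [(0.21-0.15j), (0.21+0.15j), 0.75+0.00j, 0.75-0.00j, (0.35+0j)], [(-0.19+0.37j), -0.19-0.37j, 0.32+0.35j, 0.32-0.35j, 0.16+0.00j]]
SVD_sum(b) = [[1.09, -0.75, -1.05, 0.64, -0.13], [0.50, -0.35, -0.49, 0.29, -0.06], [-1.73, 1.19, 1.67, -1.01, 0.21], [0.84, -0.58, -0.81, 0.49, -0.1], [-0.26, 0.18, 0.25, -0.15, 0.03]] + [[-0.21,0.66,-0.79,-0.32,-0.75], [0.0,-0.0,0.0,0.00,0.00], [0.07,-0.21,0.25,0.1,0.24], [0.43,-1.33,1.59,0.64,1.51], [0.04,-0.13,0.16,0.06,0.15]] + [[0.00, 0.01, -0.01, -0.01, 0.02],[0.14, 0.18, -0.39, -0.51, 0.74],[-0.0, -0.01, 0.01, 0.02, -0.03],[-0.02, -0.03, 0.06, 0.08, -0.12],[0.24, 0.32, -0.69, -0.91, 1.32]] + [[-0.42,-0.46,-0.20,-0.15,-0.02], [0.07,0.08,0.03,0.02,0.0], [-0.31,-0.34,-0.15,-0.11,-0.01], [-0.16,-0.17,-0.07,-0.06,-0.01], [-0.05,-0.06,-0.02,-0.02,-0.00]] + [[0.0, -0.0, 0.0, -0.0, -0.00],[-0.13, 0.08, -0.08, 0.21, 0.11],[-0.05, 0.03, -0.03, 0.07, 0.04],[0.0, -0.0, 0.00, -0.0, -0.00],[0.07, -0.05, 0.05, -0.12, -0.06]]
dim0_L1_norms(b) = [4.22, 3.59, 5.76, 3.38, 4.84]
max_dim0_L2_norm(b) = 2.97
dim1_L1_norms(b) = [4.09, 2.32, 5.83, 6.41, 3.14]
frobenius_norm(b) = 5.36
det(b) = -7.40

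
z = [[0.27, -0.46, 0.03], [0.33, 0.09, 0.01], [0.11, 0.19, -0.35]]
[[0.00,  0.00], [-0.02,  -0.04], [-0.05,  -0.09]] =z @[[-0.05,-0.10], [-0.03,-0.05], [0.10,0.19]]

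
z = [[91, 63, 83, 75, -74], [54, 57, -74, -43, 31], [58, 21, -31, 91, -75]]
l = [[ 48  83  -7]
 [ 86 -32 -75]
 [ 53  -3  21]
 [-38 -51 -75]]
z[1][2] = -74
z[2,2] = -31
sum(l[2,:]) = 71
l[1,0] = 86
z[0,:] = [91, 63, 83, 75, -74]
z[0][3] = 75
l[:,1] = [83, -32, -3, -51]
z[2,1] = 21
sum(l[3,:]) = -164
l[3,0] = -38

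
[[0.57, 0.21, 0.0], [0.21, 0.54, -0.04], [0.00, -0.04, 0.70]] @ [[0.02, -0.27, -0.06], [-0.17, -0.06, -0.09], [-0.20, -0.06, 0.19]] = [[-0.02, -0.17, -0.05], [-0.08, -0.09, -0.07], [-0.13, -0.04, 0.14]]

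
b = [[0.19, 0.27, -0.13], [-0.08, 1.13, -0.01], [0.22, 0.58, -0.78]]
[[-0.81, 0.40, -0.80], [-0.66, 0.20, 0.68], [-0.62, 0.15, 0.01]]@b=[[-0.36, -0.23, 0.73], [0.01, 0.44, -0.45], [-0.13, 0.01, 0.07]]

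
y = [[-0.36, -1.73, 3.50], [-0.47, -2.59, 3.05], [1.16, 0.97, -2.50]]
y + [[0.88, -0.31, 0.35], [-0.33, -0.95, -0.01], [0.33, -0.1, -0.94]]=[[0.52,  -2.04,  3.85], [-0.8,  -3.54,  3.04], [1.49,  0.87,  -3.44]]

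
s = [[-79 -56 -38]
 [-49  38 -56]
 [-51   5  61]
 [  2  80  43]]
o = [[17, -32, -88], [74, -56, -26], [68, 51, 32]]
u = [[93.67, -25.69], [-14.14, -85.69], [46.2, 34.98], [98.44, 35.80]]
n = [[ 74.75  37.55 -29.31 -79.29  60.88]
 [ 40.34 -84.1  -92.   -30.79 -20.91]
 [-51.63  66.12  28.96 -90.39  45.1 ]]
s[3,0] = 2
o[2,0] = 68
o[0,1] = -32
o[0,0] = 17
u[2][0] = 46.2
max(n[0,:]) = 74.75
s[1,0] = -49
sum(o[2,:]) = 151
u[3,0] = 98.44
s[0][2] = -38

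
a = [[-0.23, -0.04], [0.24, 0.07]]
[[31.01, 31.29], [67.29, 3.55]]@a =[[0.38, 0.95], [-14.62, -2.44]]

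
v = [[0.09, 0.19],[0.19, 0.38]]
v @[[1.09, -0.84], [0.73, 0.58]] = [[0.24,0.03], [0.48,0.06]]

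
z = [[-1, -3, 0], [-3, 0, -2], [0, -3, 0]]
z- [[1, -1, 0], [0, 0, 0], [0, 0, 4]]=[[-2, -2, 0], [-3, 0, -2], [0, -3, -4]]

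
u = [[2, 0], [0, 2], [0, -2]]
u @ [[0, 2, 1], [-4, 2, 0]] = [[0, 4, 2], [-8, 4, 0], [8, -4, 0]]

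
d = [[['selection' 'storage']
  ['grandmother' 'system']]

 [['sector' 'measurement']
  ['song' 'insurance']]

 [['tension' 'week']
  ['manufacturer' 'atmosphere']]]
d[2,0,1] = 'week'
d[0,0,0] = 'selection'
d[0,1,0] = 'grandmother'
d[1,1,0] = 'song'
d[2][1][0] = 'manufacturer'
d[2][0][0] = 'tension'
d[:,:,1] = [['storage', 'system'], ['measurement', 'insurance'], ['week', 'atmosphere']]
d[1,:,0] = ['sector', 'song']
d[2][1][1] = 'atmosphere'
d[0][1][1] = 'system'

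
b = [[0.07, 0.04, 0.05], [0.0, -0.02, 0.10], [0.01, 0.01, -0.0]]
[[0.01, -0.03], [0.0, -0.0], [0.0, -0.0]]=b@[[0.09,-0.42], [-0.0,0.01], [0.01,-0.04]]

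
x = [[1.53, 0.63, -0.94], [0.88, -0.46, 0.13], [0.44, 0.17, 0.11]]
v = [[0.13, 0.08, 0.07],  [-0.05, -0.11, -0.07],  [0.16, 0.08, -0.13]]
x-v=[[1.40, 0.55, -1.01], [0.93, -0.35, 0.2], [0.28, 0.09, 0.24]]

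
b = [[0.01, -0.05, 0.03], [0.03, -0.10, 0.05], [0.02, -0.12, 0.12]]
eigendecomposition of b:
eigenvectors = [[0.38,0.88,0.18], [0.78,0.41,0.28], [0.50,0.25,0.94]]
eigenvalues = [-0.05, -0.0, 0.09]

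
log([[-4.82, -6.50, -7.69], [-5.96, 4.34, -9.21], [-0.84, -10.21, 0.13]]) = [[(0.74+1.24j),(1.44+1.49j),(1.69+1.75j)], [(0.11+0.78j),2.45+0.94j,(-0.05+1.1j)], [(1.21+0.68j),-0.92+0.82j,1.42+0.96j]]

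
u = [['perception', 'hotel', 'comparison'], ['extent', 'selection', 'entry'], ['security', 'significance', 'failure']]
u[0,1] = 'hotel'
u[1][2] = 'entry'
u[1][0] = 'extent'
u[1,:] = ['extent', 'selection', 'entry']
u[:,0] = ['perception', 'extent', 'security']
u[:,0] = ['perception', 'extent', 'security']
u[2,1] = 'significance'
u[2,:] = ['security', 'significance', 'failure']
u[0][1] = 'hotel'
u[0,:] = ['perception', 'hotel', 'comparison']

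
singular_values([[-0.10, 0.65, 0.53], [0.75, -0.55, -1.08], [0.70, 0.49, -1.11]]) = [1.94, 0.96, 0.18]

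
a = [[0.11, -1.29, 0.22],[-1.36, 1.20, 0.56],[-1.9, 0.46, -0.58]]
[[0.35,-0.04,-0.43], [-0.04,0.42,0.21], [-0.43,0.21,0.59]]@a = [[0.91, -0.7, 0.30], [-0.97, 0.65, 0.10], [-1.45, 1.08, -0.32]]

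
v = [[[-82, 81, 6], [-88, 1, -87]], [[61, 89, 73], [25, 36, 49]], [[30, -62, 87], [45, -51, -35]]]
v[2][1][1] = -51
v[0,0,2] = 6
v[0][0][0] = -82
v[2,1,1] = -51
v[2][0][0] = 30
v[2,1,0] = 45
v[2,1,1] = -51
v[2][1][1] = -51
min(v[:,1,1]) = -51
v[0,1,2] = -87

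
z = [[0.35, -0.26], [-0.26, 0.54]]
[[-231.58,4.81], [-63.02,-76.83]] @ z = [[-82.3, 62.81], [-2.08, -25.1]]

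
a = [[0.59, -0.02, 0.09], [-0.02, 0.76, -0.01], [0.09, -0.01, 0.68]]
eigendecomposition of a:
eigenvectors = [[0.85, 0.44, -0.29], [0.05, 0.47, 0.88], [-0.52, 0.76, -0.38]]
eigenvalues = [0.53, 0.73, 0.77]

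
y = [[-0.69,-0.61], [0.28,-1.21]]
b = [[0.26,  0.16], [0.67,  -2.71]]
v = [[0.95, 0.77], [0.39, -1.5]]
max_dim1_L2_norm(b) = 2.79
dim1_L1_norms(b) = [0.42, 3.38]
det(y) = 1.01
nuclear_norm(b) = 3.08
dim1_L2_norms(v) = [1.22, 1.55]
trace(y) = -1.90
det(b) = -0.81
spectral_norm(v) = 1.69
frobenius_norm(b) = 2.81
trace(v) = -0.55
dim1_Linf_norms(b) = [0.26, 2.71]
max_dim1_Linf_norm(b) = 2.71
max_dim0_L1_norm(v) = 2.27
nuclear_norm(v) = 2.71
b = v + y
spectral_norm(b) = 2.79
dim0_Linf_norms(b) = [0.67, 2.71]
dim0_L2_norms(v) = [1.03, 1.69]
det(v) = -1.73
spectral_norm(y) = 1.36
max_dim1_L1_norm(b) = 3.38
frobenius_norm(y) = 1.55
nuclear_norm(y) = 2.10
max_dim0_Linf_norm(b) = 2.71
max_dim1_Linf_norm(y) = 1.21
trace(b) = -2.45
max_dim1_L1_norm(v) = 1.89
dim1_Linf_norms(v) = [0.95, 1.5]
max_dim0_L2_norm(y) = 1.36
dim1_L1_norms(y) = [1.3, 1.49]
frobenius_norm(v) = 1.97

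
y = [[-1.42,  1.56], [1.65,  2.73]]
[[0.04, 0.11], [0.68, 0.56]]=y @ [[0.15,0.09],[0.16,0.15]]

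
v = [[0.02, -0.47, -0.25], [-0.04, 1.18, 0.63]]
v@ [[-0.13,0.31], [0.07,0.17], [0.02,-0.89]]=[[-0.04, 0.15], [0.10, -0.37]]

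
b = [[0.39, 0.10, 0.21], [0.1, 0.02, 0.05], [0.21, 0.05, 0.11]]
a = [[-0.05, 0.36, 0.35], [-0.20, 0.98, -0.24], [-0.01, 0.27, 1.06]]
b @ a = [[-0.04, 0.30, 0.34], [-0.01, 0.07, 0.08], [-0.02, 0.15, 0.18]]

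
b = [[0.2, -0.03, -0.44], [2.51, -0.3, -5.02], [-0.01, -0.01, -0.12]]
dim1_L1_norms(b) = [0.67, 7.83, 0.14]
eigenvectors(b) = [[0.11+0.00j,(0.02+0.03j),0.02-0.03j], [(0.99+0j),1.00+0.00j,(1-0j)], [0.06+0.00j,-0.06+0.01j,-0.06-0.01j]]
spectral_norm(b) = 5.64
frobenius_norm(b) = 5.64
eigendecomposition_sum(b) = [[0.11-0.00j, -0.02+0.00j, -0.37+0.00j], [(1.05-0j), -0.23+0.00j, -3.52+0.00j], [0.06-0.00j, -0.01+0.00j, (-0.2+0j)]] + [[(0.04+0j), -0.00+0.00j, -0.03-0.01j], [(0.73-1j), (-0.04+0.07j), -0.75+0.61j], [(-0.03+0.07j), 0.00-0.00j, (0.04-0.04j)]] + [[(0.04-0j), (-0-0j), -0.03+0.01j], [0.73+1.00j, (-0.04-0.07j), (-0.75-0.61j)], [-0.03-0.07j, 0.00+0.00j, 0.04+0.04j]]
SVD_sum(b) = [[0.22,-0.03,-0.43], [2.51,-0.3,-5.02], [0.05,-0.01,-0.09]] + [[-0.02, -0.00, -0.01], [0.0, 0.0, 0.0], [-0.06, -0.01, -0.03]] + [[0.0, -0.00, 0.0], [-0.0, 0.00, -0.00], [-0.00, 0.0, -0.00]]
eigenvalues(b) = [(-0.32+0j), (0.05+0.03j), (0.05-0.03j)]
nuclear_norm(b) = 5.71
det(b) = -0.00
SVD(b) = [[-0.09,0.27,-0.96],[-1.0,-0.04,0.08],[-0.02,0.96,0.28]] @ diag([5.642280542181581, 0.0652889469892471, 0.00276346162278762]) @ [[-0.45, 0.05, 0.89],[-0.89, -0.08, -0.44],[-0.05, 1.0, -0.09]]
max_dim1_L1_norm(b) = 7.83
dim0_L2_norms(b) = [2.52, 0.3, 5.04]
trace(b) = -0.22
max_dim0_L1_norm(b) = 5.58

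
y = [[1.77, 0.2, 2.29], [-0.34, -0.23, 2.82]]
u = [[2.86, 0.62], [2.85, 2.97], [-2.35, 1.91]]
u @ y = [[4.85, 0.43, 8.3], [4.03, -0.11, 14.9], [-4.81, -0.91, 0.0]]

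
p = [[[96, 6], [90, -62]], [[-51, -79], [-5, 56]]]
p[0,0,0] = 96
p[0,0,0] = 96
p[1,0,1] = -79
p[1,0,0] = -51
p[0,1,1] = -62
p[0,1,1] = -62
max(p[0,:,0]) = 96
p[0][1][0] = 90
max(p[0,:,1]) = 6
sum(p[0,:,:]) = 130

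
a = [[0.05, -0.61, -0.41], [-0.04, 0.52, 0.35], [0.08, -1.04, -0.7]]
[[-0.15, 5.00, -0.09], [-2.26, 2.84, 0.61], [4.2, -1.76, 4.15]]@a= [[-0.21, 2.79, 1.87], [-0.18, 2.22, 1.49], [0.61, -7.79, -5.24]]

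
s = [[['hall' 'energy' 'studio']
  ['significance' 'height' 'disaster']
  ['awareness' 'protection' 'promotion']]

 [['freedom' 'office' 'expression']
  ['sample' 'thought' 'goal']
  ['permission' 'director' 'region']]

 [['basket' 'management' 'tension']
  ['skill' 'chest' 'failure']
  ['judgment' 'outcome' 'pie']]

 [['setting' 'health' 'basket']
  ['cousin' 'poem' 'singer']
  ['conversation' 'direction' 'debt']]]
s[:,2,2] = ['promotion', 'region', 'pie', 'debt']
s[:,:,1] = [['energy', 'height', 'protection'], ['office', 'thought', 'director'], ['management', 'chest', 'outcome'], ['health', 'poem', 'direction']]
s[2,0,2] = 'tension'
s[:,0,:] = [['hall', 'energy', 'studio'], ['freedom', 'office', 'expression'], ['basket', 'management', 'tension'], ['setting', 'health', 'basket']]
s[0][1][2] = 'disaster'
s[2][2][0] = 'judgment'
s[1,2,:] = ['permission', 'director', 'region']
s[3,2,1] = 'direction'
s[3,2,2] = 'debt'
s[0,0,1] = 'energy'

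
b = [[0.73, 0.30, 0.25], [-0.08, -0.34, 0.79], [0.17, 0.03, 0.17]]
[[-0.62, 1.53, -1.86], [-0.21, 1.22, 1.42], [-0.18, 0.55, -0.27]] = b @ [[-1.77, 1.00, -1.87],[1.91, 0.95, -2.20],[0.38, 2.06, 0.66]]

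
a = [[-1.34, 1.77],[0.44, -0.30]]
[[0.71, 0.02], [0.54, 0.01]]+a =[[-0.63, 1.79], [0.98, -0.29]]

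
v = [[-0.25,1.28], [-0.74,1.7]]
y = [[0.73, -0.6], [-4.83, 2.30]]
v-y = [[-0.98, 1.88], [4.09, -0.60]]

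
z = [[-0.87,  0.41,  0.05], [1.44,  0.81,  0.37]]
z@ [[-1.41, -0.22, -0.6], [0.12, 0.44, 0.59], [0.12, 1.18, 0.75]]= [[1.28,0.43,0.8], [-1.89,0.48,-0.11]]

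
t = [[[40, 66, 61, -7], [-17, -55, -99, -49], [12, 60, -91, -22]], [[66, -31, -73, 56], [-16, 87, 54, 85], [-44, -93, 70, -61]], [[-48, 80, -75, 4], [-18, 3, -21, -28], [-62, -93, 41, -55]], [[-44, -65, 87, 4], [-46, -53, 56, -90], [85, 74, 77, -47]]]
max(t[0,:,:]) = 66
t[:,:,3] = [[-7, -49, -22], [56, 85, -61], [4, -28, -55], [4, -90, -47]]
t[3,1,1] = -53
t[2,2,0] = -62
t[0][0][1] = 66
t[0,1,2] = -99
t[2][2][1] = -93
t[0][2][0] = 12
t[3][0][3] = 4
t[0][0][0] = 40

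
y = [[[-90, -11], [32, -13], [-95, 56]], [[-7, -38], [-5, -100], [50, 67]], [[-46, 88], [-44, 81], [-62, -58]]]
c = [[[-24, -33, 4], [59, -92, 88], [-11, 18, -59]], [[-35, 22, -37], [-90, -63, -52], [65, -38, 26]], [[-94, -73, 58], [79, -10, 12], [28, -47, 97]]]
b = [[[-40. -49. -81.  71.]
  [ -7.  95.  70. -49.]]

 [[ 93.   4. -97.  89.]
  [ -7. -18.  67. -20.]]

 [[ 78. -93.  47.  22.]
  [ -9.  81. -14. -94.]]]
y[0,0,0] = -90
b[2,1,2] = -14.0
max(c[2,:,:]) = 97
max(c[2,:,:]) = 97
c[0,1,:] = [59, -92, 88]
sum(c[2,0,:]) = -109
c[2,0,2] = 58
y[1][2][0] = 50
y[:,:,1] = [[-11, -13, 56], [-38, -100, 67], [88, 81, -58]]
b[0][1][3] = -49.0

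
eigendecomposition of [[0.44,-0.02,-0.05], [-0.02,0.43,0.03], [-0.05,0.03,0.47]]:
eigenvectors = [[0.55,-0.77,-0.32], [-0.37,0.12,-0.92], [-0.75,-0.63,0.21]]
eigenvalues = [0.52, 0.4, 0.42]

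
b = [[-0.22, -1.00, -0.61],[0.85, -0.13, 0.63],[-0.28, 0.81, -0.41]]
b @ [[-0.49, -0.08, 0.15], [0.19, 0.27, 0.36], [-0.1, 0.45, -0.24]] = [[-0.02, -0.53, -0.25], [-0.5, 0.18, -0.07], [0.33, 0.06, 0.35]]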